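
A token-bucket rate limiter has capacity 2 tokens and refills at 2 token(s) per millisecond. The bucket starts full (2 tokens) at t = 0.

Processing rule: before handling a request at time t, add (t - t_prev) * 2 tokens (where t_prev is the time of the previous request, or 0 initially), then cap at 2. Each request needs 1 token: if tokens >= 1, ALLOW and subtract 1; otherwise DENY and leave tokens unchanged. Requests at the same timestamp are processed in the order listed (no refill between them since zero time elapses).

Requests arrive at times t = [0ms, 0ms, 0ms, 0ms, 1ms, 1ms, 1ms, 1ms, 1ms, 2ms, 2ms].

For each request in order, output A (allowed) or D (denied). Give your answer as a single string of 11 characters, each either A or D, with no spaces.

Answer: AADDAADDDAA

Derivation:
Simulating step by step:
  req#1 t=0ms: ALLOW
  req#2 t=0ms: ALLOW
  req#3 t=0ms: DENY
  req#4 t=0ms: DENY
  req#5 t=1ms: ALLOW
  req#6 t=1ms: ALLOW
  req#7 t=1ms: DENY
  req#8 t=1ms: DENY
  req#9 t=1ms: DENY
  req#10 t=2ms: ALLOW
  req#11 t=2ms: ALLOW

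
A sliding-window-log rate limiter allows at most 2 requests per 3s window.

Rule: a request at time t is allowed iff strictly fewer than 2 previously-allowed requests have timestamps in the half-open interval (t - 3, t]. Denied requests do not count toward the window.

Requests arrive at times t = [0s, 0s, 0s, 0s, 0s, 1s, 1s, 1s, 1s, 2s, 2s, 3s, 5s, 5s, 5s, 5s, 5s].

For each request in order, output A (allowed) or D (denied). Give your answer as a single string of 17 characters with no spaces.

Answer: AADDDDDDDDDAADDDD

Derivation:
Tracking allowed requests in the window:
  req#1 t=0s: ALLOW
  req#2 t=0s: ALLOW
  req#3 t=0s: DENY
  req#4 t=0s: DENY
  req#5 t=0s: DENY
  req#6 t=1s: DENY
  req#7 t=1s: DENY
  req#8 t=1s: DENY
  req#9 t=1s: DENY
  req#10 t=2s: DENY
  req#11 t=2s: DENY
  req#12 t=3s: ALLOW
  req#13 t=5s: ALLOW
  req#14 t=5s: DENY
  req#15 t=5s: DENY
  req#16 t=5s: DENY
  req#17 t=5s: DENY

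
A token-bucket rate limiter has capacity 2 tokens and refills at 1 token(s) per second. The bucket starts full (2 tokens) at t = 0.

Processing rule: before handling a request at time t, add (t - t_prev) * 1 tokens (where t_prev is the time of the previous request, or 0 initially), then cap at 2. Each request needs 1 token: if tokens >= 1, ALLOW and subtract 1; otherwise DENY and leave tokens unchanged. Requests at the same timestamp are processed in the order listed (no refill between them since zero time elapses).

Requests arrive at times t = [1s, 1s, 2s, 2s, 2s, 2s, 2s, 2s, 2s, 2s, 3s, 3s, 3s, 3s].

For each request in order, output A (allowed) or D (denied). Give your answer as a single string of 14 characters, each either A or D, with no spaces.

Answer: AAADDDDDDDADDD

Derivation:
Simulating step by step:
  req#1 t=1s: ALLOW
  req#2 t=1s: ALLOW
  req#3 t=2s: ALLOW
  req#4 t=2s: DENY
  req#5 t=2s: DENY
  req#6 t=2s: DENY
  req#7 t=2s: DENY
  req#8 t=2s: DENY
  req#9 t=2s: DENY
  req#10 t=2s: DENY
  req#11 t=3s: ALLOW
  req#12 t=3s: DENY
  req#13 t=3s: DENY
  req#14 t=3s: DENY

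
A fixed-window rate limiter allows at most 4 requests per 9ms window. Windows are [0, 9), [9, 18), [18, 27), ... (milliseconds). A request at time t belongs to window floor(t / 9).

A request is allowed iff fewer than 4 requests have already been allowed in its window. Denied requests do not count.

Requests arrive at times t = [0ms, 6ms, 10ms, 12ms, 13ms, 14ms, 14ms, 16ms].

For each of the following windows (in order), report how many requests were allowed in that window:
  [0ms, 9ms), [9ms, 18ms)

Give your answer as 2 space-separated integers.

Processing requests:
  req#1 t=0ms (window 0): ALLOW
  req#2 t=6ms (window 0): ALLOW
  req#3 t=10ms (window 1): ALLOW
  req#4 t=12ms (window 1): ALLOW
  req#5 t=13ms (window 1): ALLOW
  req#6 t=14ms (window 1): ALLOW
  req#7 t=14ms (window 1): DENY
  req#8 t=16ms (window 1): DENY

Allowed counts by window: 2 4

Answer: 2 4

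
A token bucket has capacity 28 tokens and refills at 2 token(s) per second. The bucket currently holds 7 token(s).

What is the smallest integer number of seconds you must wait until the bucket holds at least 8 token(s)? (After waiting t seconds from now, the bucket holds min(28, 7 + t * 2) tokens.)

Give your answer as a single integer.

Answer: 1

Derivation:
Need 7 + t * 2 >= 8, so t >= 1/2.
Smallest integer t = ceil(1/2) = 1.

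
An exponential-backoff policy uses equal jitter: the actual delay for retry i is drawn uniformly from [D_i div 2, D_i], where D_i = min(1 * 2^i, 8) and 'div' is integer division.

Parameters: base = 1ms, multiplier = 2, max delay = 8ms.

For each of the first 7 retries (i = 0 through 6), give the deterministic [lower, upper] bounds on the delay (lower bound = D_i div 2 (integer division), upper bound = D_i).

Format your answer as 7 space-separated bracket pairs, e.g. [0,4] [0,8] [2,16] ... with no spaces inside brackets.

Answer: [0,1] [1,2] [2,4] [4,8] [4,8] [4,8] [4,8]

Derivation:
Computing bounds per retry:
  i=0: D_i=min(1*2^0,8)=1, bounds=[0,1]
  i=1: D_i=min(1*2^1,8)=2, bounds=[1,2]
  i=2: D_i=min(1*2^2,8)=4, bounds=[2,4]
  i=3: D_i=min(1*2^3,8)=8, bounds=[4,8]
  i=4: D_i=min(1*2^4,8)=8, bounds=[4,8]
  i=5: D_i=min(1*2^5,8)=8, bounds=[4,8]
  i=6: D_i=min(1*2^6,8)=8, bounds=[4,8]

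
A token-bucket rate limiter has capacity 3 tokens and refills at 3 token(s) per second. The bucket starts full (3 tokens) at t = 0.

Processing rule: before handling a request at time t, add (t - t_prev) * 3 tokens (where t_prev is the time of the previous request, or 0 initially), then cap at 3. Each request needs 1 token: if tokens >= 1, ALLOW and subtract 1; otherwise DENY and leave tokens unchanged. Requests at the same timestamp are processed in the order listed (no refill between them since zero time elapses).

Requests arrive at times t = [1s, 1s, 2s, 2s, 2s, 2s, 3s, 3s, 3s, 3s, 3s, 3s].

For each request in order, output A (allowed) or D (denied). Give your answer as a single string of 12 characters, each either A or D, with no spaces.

Simulating step by step:
  req#1 t=1s: ALLOW
  req#2 t=1s: ALLOW
  req#3 t=2s: ALLOW
  req#4 t=2s: ALLOW
  req#5 t=2s: ALLOW
  req#6 t=2s: DENY
  req#7 t=3s: ALLOW
  req#8 t=3s: ALLOW
  req#9 t=3s: ALLOW
  req#10 t=3s: DENY
  req#11 t=3s: DENY
  req#12 t=3s: DENY

Answer: AAAAADAAADDD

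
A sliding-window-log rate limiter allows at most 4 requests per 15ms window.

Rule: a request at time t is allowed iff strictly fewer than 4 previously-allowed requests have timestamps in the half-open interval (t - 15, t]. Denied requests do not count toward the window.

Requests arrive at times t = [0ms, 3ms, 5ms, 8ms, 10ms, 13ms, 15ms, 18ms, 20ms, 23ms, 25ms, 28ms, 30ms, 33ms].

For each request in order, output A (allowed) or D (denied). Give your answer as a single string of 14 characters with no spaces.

Tracking allowed requests in the window:
  req#1 t=0ms: ALLOW
  req#2 t=3ms: ALLOW
  req#3 t=5ms: ALLOW
  req#4 t=8ms: ALLOW
  req#5 t=10ms: DENY
  req#6 t=13ms: DENY
  req#7 t=15ms: ALLOW
  req#8 t=18ms: ALLOW
  req#9 t=20ms: ALLOW
  req#10 t=23ms: ALLOW
  req#11 t=25ms: DENY
  req#12 t=28ms: DENY
  req#13 t=30ms: ALLOW
  req#14 t=33ms: ALLOW

Answer: AAAADDAAAADDAA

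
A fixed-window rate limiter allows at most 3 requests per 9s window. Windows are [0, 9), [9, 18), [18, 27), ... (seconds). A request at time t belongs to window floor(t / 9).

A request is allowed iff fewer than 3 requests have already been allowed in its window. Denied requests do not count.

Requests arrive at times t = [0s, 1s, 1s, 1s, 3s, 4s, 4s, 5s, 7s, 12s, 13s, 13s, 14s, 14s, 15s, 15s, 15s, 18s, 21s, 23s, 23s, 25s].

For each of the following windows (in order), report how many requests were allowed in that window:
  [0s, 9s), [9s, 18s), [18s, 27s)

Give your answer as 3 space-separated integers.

Processing requests:
  req#1 t=0s (window 0): ALLOW
  req#2 t=1s (window 0): ALLOW
  req#3 t=1s (window 0): ALLOW
  req#4 t=1s (window 0): DENY
  req#5 t=3s (window 0): DENY
  req#6 t=4s (window 0): DENY
  req#7 t=4s (window 0): DENY
  req#8 t=5s (window 0): DENY
  req#9 t=7s (window 0): DENY
  req#10 t=12s (window 1): ALLOW
  req#11 t=13s (window 1): ALLOW
  req#12 t=13s (window 1): ALLOW
  req#13 t=14s (window 1): DENY
  req#14 t=14s (window 1): DENY
  req#15 t=15s (window 1): DENY
  req#16 t=15s (window 1): DENY
  req#17 t=15s (window 1): DENY
  req#18 t=18s (window 2): ALLOW
  req#19 t=21s (window 2): ALLOW
  req#20 t=23s (window 2): ALLOW
  req#21 t=23s (window 2): DENY
  req#22 t=25s (window 2): DENY

Allowed counts by window: 3 3 3

Answer: 3 3 3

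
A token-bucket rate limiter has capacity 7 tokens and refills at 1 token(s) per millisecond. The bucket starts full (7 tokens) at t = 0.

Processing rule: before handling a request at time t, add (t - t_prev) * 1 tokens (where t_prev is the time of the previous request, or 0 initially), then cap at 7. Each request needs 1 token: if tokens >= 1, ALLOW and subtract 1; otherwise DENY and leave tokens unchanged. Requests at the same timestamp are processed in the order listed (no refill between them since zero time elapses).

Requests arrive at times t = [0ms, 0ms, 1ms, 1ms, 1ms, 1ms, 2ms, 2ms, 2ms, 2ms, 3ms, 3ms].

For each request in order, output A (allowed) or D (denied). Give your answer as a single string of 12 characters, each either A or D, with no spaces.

Simulating step by step:
  req#1 t=0ms: ALLOW
  req#2 t=0ms: ALLOW
  req#3 t=1ms: ALLOW
  req#4 t=1ms: ALLOW
  req#5 t=1ms: ALLOW
  req#6 t=1ms: ALLOW
  req#7 t=2ms: ALLOW
  req#8 t=2ms: ALLOW
  req#9 t=2ms: ALLOW
  req#10 t=2ms: DENY
  req#11 t=3ms: ALLOW
  req#12 t=3ms: DENY

Answer: AAAAAAAAADAD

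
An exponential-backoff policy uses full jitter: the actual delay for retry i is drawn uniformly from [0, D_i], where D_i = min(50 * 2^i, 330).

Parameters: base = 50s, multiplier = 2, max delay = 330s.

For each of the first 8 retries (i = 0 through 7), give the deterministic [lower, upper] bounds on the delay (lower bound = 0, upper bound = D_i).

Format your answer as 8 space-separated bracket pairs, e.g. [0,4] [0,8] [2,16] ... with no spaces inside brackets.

Computing bounds per retry:
  i=0: D_i=min(50*2^0,330)=50, bounds=[0,50]
  i=1: D_i=min(50*2^1,330)=100, bounds=[0,100]
  i=2: D_i=min(50*2^2,330)=200, bounds=[0,200]
  i=3: D_i=min(50*2^3,330)=330, bounds=[0,330]
  i=4: D_i=min(50*2^4,330)=330, bounds=[0,330]
  i=5: D_i=min(50*2^5,330)=330, bounds=[0,330]
  i=6: D_i=min(50*2^6,330)=330, bounds=[0,330]
  i=7: D_i=min(50*2^7,330)=330, bounds=[0,330]

Answer: [0,50] [0,100] [0,200] [0,330] [0,330] [0,330] [0,330] [0,330]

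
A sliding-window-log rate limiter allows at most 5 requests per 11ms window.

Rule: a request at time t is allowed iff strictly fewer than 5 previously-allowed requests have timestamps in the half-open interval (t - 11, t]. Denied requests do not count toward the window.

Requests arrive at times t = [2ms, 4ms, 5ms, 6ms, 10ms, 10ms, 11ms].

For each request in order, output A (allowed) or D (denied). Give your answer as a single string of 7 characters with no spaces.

Answer: AAAAADD

Derivation:
Tracking allowed requests in the window:
  req#1 t=2ms: ALLOW
  req#2 t=4ms: ALLOW
  req#3 t=5ms: ALLOW
  req#4 t=6ms: ALLOW
  req#5 t=10ms: ALLOW
  req#6 t=10ms: DENY
  req#7 t=11ms: DENY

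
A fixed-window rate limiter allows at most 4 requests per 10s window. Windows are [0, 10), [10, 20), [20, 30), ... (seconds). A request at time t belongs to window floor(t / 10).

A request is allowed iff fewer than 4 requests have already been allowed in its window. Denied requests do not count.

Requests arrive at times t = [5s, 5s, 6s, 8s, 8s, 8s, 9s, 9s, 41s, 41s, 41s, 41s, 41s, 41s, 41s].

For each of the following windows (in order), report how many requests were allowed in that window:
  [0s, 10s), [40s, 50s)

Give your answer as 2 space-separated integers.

Processing requests:
  req#1 t=5s (window 0): ALLOW
  req#2 t=5s (window 0): ALLOW
  req#3 t=6s (window 0): ALLOW
  req#4 t=8s (window 0): ALLOW
  req#5 t=8s (window 0): DENY
  req#6 t=8s (window 0): DENY
  req#7 t=9s (window 0): DENY
  req#8 t=9s (window 0): DENY
  req#9 t=41s (window 4): ALLOW
  req#10 t=41s (window 4): ALLOW
  req#11 t=41s (window 4): ALLOW
  req#12 t=41s (window 4): ALLOW
  req#13 t=41s (window 4): DENY
  req#14 t=41s (window 4): DENY
  req#15 t=41s (window 4): DENY

Allowed counts by window: 4 4

Answer: 4 4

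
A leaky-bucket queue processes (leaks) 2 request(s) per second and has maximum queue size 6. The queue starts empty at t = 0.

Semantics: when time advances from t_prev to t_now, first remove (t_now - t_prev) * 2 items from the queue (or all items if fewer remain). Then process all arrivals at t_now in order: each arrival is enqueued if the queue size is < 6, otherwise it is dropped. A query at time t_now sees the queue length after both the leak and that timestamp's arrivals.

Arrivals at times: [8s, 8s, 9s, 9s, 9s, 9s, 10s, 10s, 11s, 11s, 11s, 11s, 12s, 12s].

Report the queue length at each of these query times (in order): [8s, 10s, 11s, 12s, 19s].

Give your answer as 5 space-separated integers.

Queue lengths at query times:
  query t=8s: backlog = 2
  query t=10s: backlog = 4
  query t=11s: backlog = 6
  query t=12s: backlog = 6
  query t=19s: backlog = 0

Answer: 2 4 6 6 0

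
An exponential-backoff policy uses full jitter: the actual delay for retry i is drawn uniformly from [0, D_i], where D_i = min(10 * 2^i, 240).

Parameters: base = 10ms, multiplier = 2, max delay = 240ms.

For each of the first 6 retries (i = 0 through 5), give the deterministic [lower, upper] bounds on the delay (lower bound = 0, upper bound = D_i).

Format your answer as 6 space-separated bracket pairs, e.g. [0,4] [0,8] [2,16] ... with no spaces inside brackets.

Answer: [0,10] [0,20] [0,40] [0,80] [0,160] [0,240]

Derivation:
Computing bounds per retry:
  i=0: D_i=min(10*2^0,240)=10, bounds=[0,10]
  i=1: D_i=min(10*2^1,240)=20, bounds=[0,20]
  i=2: D_i=min(10*2^2,240)=40, bounds=[0,40]
  i=3: D_i=min(10*2^3,240)=80, bounds=[0,80]
  i=4: D_i=min(10*2^4,240)=160, bounds=[0,160]
  i=5: D_i=min(10*2^5,240)=240, bounds=[0,240]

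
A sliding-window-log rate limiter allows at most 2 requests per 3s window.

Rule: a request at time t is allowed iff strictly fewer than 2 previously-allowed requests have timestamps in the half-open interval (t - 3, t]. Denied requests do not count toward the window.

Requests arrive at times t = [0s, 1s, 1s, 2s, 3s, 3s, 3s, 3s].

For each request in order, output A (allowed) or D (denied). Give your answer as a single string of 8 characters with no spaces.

Tracking allowed requests in the window:
  req#1 t=0s: ALLOW
  req#2 t=1s: ALLOW
  req#3 t=1s: DENY
  req#4 t=2s: DENY
  req#5 t=3s: ALLOW
  req#6 t=3s: DENY
  req#7 t=3s: DENY
  req#8 t=3s: DENY

Answer: AADDADDD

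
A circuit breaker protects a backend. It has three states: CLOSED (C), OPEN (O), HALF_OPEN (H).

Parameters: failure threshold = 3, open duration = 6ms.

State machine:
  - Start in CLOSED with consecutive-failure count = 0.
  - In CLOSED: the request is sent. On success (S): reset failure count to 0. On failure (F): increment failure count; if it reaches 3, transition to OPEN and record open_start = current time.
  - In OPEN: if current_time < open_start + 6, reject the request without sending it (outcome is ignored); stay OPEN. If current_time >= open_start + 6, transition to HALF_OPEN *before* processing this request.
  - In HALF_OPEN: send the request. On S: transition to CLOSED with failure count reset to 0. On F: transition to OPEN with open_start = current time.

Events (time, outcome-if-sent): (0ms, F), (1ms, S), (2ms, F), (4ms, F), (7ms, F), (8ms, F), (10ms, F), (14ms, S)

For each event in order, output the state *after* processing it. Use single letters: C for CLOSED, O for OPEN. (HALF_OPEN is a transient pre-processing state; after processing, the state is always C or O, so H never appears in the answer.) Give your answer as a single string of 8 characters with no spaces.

State after each event:
  event#1 t=0ms outcome=F: state=CLOSED
  event#2 t=1ms outcome=S: state=CLOSED
  event#3 t=2ms outcome=F: state=CLOSED
  event#4 t=4ms outcome=F: state=CLOSED
  event#5 t=7ms outcome=F: state=OPEN
  event#6 t=8ms outcome=F: state=OPEN
  event#7 t=10ms outcome=F: state=OPEN
  event#8 t=14ms outcome=S: state=CLOSED

Answer: CCCCOOOC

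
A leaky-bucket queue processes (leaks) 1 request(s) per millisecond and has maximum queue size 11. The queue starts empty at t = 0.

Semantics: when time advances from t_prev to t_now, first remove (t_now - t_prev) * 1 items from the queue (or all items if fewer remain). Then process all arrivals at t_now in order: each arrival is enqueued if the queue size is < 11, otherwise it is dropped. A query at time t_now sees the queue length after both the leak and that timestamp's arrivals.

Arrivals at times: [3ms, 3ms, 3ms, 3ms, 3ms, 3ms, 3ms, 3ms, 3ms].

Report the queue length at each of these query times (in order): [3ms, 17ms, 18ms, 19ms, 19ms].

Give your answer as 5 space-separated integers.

Answer: 9 0 0 0 0

Derivation:
Queue lengths at query times:
  query t=3ms: backlog = 9
  query t=17ms: backlog = 0
  query t=18ms: backlog = 0
  query t=19ms: backlog = 0
  query t=19ms: backlog = 0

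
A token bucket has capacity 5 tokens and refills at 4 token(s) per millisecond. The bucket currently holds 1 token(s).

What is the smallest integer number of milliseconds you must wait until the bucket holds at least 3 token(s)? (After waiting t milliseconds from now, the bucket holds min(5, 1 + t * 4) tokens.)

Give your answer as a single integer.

Answer: 1

Derivation:
Need 1 + t * 4 >= 3, so t >= 2/4.
Smallest integer t = ceil(2/4) = 1.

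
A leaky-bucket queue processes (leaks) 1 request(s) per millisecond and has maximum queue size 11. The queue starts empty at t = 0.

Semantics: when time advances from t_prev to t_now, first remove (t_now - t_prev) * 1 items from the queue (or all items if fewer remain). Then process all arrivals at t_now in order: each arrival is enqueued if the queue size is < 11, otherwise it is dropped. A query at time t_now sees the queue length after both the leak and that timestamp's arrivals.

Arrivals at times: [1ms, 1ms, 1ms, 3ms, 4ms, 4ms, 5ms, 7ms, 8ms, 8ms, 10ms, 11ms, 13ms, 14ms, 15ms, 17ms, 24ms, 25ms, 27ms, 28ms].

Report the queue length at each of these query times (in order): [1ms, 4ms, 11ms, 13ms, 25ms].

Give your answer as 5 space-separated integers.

Queue lengths at query times:
  query t=1ms: backlog = 3
  query t=4ms: backlog = 3
  query t=11ms: backlog = 2
  query t=13ms: backlog = 1
  query t=25ms: backlog = 1

Answer: 3 3 2 1 1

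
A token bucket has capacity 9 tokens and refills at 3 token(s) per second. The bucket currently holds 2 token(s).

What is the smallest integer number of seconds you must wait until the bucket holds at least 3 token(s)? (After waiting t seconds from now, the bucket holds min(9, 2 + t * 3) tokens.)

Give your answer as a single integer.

Need 2 + t * 3 >= 3, so t >= 1/3.
Smallest integer t = ceil(1/3) = 1.

Answer: 1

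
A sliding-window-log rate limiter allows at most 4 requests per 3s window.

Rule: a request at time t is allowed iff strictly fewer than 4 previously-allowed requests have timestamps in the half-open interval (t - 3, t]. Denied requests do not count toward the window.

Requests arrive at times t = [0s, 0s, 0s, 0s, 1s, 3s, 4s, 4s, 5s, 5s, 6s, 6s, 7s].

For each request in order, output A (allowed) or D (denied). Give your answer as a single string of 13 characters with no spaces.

Tracking allowed requests in the window:
  req#1 t=0s: ALLOW
  req#2 t=0s: ALLOW
  req#3 t=0s: ALLOW
  req#4 t=0s: ALLOW
  req#5 t=1s: DENY
  req#6 t=3s: ALLOW
  req#7 t=4s: ALLOW
  req#8 t=4s: ALLOW
  req#9 t=5s: ALLOW
  req#10 t=5s: DENY
  req#11 t=6s: ALLOW
  req#12 t=6s: DENY
  req#13 t=7s: ALLOW

Answer: AAAADAAAADADA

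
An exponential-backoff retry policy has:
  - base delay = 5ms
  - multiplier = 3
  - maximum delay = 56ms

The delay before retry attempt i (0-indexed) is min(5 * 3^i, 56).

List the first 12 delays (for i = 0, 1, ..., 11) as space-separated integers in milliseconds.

Computing each delay:
  i=0: min(5*3^0, 56) = 5
  i=1: min(5*3^1, 56) = 15
  i=2: min(5*3^2, 56) = 45
  i=3: min(5*3^3, 56) = 56
  i=4: min(5*3^4, 56) = 56
  i=5: min(5*3^5, 56) = 56
  i=6: min(5*3^6, 56) = 56
  i=7: min(5*3^7, 56) = 56
  i=8: min(5*3^8, 56) = 56
  i=9: min(5*3^9, 56) = 56
  i=10: min(5*3^10, 56) = 56
  i=11: min(5*3^11, 56) = 56

Answer: 5 15 45 56 56 56 56 56 56 56 56 56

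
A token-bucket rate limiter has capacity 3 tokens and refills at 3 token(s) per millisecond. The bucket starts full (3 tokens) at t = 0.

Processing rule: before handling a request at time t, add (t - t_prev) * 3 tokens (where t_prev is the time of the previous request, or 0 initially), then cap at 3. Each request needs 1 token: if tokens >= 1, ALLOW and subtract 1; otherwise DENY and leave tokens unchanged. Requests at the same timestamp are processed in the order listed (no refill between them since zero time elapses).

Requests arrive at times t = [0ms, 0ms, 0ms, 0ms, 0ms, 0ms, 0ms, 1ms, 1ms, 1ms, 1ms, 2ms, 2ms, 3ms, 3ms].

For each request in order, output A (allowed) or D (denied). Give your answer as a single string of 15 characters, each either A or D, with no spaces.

Answer: AAADDDDAAADAAAA

Derivation:
Simulating step by step:
  req#1 t=0ms: ALLOW
  req#2 t=0ms: ALLOW
  req#3 t=0ms: ALLOW
  req#4 t=0ms: DENY
  req#5 t=0ms: DENY
  req#6 t=0ms: DENY
  req#7 t=0ms: DENY
  req#8 t=1ms: ALLOW
  req#9 t=1ms: ALLOW
  req#10 t=1ms: ALLOW
  req#11 t=1ms: DENY
  req#12 t=2ms: ALLOW
  req#13 t=2ms: ALLOW
  req#14 t=3ms: ALLOW
  req#15 t=3ms: ALLOW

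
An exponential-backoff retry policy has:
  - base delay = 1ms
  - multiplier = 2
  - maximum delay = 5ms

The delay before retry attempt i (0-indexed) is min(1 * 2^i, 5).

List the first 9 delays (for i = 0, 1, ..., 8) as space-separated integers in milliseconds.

Computing each delay:
  i=0: min(1*2^0, 5) = 1
  i=1: min(1*2^1, 5) = 2
  i=2: min(1*2^2, 5) = 4
  i=3: min(1*2^3, 5) = 5
  i=4: min(1*2^4, 5) = 5
  i=5: min(1*2^5, 5) = 5
  i=6: min(1*2^6, 5) = 5
  i=7: min(1*2^7, 5) = 5
  i=8: min(1*2^8, 5) = 5

Answer: 1 2 4 5 5 5 5 5 5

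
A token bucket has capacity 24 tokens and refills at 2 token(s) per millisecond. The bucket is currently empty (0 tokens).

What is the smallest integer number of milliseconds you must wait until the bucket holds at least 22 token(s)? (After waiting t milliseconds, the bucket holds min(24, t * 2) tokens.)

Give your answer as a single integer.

Need t * 2 >= 22, so t >= 22/2.
Smallest integer t = ceil(22/2) = 11.

Answer: 11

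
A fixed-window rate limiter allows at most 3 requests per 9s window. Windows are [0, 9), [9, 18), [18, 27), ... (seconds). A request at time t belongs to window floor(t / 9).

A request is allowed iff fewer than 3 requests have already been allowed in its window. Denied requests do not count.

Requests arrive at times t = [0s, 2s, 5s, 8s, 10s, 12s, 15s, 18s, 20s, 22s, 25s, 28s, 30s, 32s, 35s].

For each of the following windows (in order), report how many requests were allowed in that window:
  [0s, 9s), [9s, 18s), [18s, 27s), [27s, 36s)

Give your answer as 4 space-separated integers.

Answer: 3 3 3 3

Derivation:
Processing requests:
  req#1 t=0s (window 0): ALLOW
  req#2 t=2s (window 0): ALLOW
  req#3 t=5s (window 0): ALLOW
  req#4 t=8s (window 0): DENY
  req#5 t=10s (window 1): ALLOW
  req#6 t=12s (window 1): ALLOW
  req#7 t=15s (window 1): ALLOW
  req#8 t=18s (window 2): ALLOW
  req#9 t=20s (window 2): ALLOW
  req#10 t=22s (window 2): ALLOW
  req#11 t=25s (window 2): DENY
  req#12 t=28s (window 3): ALLOW
  req#13 t=30s (window 3): ALLOW
  req#14 t=32s (window 3): ALLOW
  req#15 t=35s (window 3): DENY

Allowed counts by window: 3 3 3 3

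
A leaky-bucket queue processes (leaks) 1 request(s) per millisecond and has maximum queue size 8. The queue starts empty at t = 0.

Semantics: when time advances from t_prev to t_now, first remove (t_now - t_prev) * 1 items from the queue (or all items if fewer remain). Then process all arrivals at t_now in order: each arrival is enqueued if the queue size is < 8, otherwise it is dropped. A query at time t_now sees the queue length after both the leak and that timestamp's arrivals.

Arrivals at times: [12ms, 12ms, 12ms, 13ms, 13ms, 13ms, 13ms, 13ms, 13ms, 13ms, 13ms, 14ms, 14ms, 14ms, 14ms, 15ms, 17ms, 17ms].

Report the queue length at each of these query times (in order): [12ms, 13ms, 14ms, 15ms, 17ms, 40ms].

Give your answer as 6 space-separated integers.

Queue lengths at query times:
  query t=12ms: backlog = 3
  query t=13ms: backlog = 8
  query t=14ms: backlog = 8
  query t=15ms: backlog = 8
  query t=17ms: backlog = 8
  query t=40ms: backlog = 0

Answer: 3 8 8 8 8 0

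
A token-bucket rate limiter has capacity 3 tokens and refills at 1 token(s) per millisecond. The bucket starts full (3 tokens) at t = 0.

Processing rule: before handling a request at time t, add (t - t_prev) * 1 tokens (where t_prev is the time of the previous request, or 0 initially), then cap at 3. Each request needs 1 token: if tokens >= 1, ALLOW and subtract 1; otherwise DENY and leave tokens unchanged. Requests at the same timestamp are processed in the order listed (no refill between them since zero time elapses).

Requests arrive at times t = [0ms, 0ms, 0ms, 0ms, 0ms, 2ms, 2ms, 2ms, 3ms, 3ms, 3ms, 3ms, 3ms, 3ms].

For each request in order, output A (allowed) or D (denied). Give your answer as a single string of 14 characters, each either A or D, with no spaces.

Answer: AAADDAADADDDDD

Derivation:
Simulating step by step:
  req#1 t=0ms: ALLOW
  req#2 t=0ms: ALLOW
  req#3 t=0ms: ALLOW
  req#4 t=0ms: DENY
  req#5 t=0ms: DENY
  req#6 t=2ms: ALLOW
  req#7 t=2ms: ALLOW
  req#8 t=2ms: DENY
  req#9 t=3ms: ALLOW
  req#10 t=3ms: DENY
  req#11 t=3ms: DENY
  req#12 t=3ms: DENY
  req#13 t=3ms: DENY
  req#14 t=3ms: DENY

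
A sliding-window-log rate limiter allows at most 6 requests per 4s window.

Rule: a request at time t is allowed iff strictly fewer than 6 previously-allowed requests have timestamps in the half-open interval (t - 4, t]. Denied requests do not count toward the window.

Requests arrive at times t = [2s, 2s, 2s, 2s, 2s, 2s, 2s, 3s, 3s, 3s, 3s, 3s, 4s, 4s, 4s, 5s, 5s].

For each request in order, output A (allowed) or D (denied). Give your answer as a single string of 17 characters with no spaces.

Tracking allowed requests in the window:
  req#1 t=2s: ALLOW
  req#2 t=2s: ALLOW
  req#3 t=2s: ALLOW
  req#4 t=2s: ALLOW
  req#5 t=2s: ALLOW
  req#6 t=2s: ALLOW
  req#7 t=2s: DENY
  req#8 t=3s: DENY
  req#9 t=3s: DENY
  req#10 t=3s: DENY
  req#11 t=3s: DENY
  req#12 t=3s: DENY
  req#13 t=4s: DENY
  req#14 t=4s: DENY
  req#15 t=4s: DENY
  req#16 t=5s: DENY
  req#17 t=5s: DENY

Answer: AAAAAADDDDDDDDDDD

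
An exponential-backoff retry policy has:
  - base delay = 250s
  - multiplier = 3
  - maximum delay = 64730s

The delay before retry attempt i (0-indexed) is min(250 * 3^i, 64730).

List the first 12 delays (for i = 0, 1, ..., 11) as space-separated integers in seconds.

Answer: 250 750 2250 6750 20250 60750 64730 64730 64730 64730 64730 64730

Derivation:
Computing each delay:
  i=0: min(250*3^0, 64730) = 250
  i=1: min(250*3^1, 64730) = 750
  i=2: min(250*3^2, 64730) = 2250
  i=3: min(250*3^3, 64730) = 6750
  i=4: min(250*3^4, 64730) = 20250
  i=5: min(250*3^5, 64730) = 60750
  i=6: min(250*3^6, 64730) = 64730
  i=7: min(250*3^7, 64730) = 64730
  i=8: min(250*3^8, 64730) = 64730
  i=9: min(250*3^9, 64730) = 64730
  i=10: min(250*3^10, 64730) = 64730
  i=11: min(250*3^11, 64730) = 64730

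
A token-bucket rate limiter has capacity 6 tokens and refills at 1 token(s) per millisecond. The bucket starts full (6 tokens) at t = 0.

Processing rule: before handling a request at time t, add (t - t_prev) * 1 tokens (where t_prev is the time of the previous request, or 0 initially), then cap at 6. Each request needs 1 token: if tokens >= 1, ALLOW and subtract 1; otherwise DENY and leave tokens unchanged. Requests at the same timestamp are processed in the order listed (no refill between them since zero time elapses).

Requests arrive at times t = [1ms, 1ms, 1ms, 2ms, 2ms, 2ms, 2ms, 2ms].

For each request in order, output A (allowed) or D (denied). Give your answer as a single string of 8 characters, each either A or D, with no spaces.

Answer: AAAAAAAD

Derivation:
Simulating step by step:
  req#1 t=1ms: ALLOW
  req#2 t=1ms: ALLOW
  req#3 t=1ms: ALLOW
  req#4 t=2ms: ALLOW
  req#5 t=2ms: ALLOW
  req#6 t=2ms: ALLOW
  req#7 t=2ms: ALLOW
  req#8 t=2ms: DENY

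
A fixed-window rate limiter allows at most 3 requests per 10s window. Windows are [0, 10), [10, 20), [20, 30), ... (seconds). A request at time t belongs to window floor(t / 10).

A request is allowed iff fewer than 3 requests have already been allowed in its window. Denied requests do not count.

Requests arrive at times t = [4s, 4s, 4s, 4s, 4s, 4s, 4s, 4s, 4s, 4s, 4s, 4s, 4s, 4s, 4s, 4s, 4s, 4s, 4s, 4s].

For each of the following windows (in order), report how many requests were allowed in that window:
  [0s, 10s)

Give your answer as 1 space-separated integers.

Processing requests:
  req#1 t=4s (window 0): ALLOW
  req#2 t=4s (window 0): ALLOW
  req#3 t=4s (window 0): ALLOW
  req#4 t=4s (window 0): DENY
  req#5 t=4s (window 0): DENY
  req#6 t=4s (window 0): DENY
  req#7 t=4s (window 0): DENY
  req#8 t=4s (window 0): DENY
  req#9 t=4s (window 0): DENY
  req#10 t=4s (window 0): DENY
  req#11 t=4s (window 0): DENY
  req#12 t=4s (window 0): DENY
  req#13 t=4s (window 0): DENY
  req#14 t=4s (window 0): DENY
  req#15 t=4s (window 0): DENY
  req#16 t=4s (window 0): DENY
  req#17 t=4s (window 0): DENY
  req#18 t=4s (window 0): DENY
  req#19 t=4s (window 0): DENY
  req#20 t=4s (window 0): DENY

Allowed counts by window: 3

Answer: 3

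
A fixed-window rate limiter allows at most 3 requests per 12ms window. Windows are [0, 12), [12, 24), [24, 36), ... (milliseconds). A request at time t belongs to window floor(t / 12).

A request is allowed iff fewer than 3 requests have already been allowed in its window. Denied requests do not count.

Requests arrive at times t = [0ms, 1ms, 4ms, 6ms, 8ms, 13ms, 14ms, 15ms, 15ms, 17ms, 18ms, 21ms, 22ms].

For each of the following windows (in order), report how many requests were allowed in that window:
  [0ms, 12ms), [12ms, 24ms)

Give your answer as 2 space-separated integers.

Answer: 3 3

Derivation:
Processing requests:
  req#1 t=0ms (window 0): ALLOW
  req#2 t=1ms (window 0): ALLOW
  req#3 t=4ms (window 0): ALLOW
  req#4 t=6ms (window 0): DENY
  req#5 t=8ms (window 0): DENY
  req#6 t=13ms (window 1): ALLOW
  req#7 t=14ms (window 1): ALLOW
  req#8 t=15ms (window 1): ALLOW
  req#9 t=15ms (window 1): DENY
  req#10 t=17ms (window 1): DENY
  req#11 t=18ms (window 1): DENY
  req#12 t=21ms (window 1): DENY
  req#13 t=22ms (window 1): DENY

Allowed counts by window: 3 3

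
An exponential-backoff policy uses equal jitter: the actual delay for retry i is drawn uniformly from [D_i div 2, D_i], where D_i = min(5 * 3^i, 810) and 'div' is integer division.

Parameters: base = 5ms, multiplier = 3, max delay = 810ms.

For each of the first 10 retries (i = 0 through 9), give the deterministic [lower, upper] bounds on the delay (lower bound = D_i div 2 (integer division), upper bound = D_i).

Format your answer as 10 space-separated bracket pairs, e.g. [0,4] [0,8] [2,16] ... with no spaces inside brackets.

Computing bounds per retry:
  i=0: D_i=min(5*3^0,810)=5, bounds=[2,5]
  i=1: D_i=min(5*3^1,810)=15, bounds=[7,15]
  i=2: D_i=min(5*3^2,810)=45, bounds=[22,45]
  i=3: D_i=min(5*3^3,810)=135, bounds=[67,135]
  i=4: D_i=min(5*3^4,810)=405, bounds=[202,405]
  i=5: D_i=min(5*3^5,810)=810, bounds=[405,810]
  i=6: D_i=min(5*3^6,810)=810, bounds=[405,810]
  i=7: D_i=min(5*3^7,810)=810, bounds=[405,810]
  i=8: D_i=min(5*3^8,810)=810, bounds=[405,810]
  i=9: D_i=min(5*3^9,810)=810, bounds=[405,810]

Answer: [2,5] [7,15] [22,45] [67,135] [202,405] [405,810] [405,810] [405,810] [405,810] [405,810]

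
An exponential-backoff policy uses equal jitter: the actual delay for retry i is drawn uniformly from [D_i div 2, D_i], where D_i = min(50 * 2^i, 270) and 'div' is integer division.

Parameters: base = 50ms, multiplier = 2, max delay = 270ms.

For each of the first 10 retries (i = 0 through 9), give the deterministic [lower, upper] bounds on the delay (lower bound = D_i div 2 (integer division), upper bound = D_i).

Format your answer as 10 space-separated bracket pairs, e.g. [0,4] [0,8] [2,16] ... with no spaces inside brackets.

Computing bounds per retry:
  i=0: D_i=min(50*2^0,270)=50, bounds=[25,50]
  i=1: D_i=min(50*2^1,270)=100, bounds=[50,100]
  i=2: D_i=min(50*2^2,270)=200, bounds=[100,200]
  i=3: D_i=min(50*2^3,270)=270, bounds=[135,270]
  i=4: D_i=min(50*2^4,270)=270, bounds=[135,270]
  i=5: D_i=min(50*2^5,270)=270, bounds=[135,270]
  i=6: D_i=min(50*2^6,270)=270, bounds=[135,270]
  i=7: D_i=min(50*2^7,270)=270, bounds=[135,270]
  i=8: D_i=min(50*2^8,270)=270, bounds=[135,270]
  i=9: D_i=min(50*2^9,270)=270, bounds=[135,270]

Answer: [25,50] [50,100] [100,200] [135,270] [135,270] [135,270] [135,270] [135,270] [135,270] [135,270]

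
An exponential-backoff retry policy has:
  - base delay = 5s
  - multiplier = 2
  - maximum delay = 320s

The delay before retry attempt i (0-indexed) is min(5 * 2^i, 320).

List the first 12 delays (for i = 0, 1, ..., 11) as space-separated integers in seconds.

Answer: 5 10 20 40 80 160 320 320 320 320 320 320

Derivation:
Computing each delay:
  i=0: min(5*2^0, 320) = 5
  i=1: min(5*2^1, 320) = 10
  i=2: min(5*2^2, 320) = 20
  i=3: min(5*2^3, 320) = 40
  i=4: min(5*2^4, 320) = 80
  i=5: min(5*2^5, 320) = 160
  i=6: min(5*2^6, 320) = 320
  i=7: min(5*2^7, 320) = 320
  i=8: min(5*2^8, 320) = 320
  i=9: min(5*2^9, 320) = 320
  i=10: min(5*2^10, 320) = 320
  i=11: min(5*2^11, 320) = 320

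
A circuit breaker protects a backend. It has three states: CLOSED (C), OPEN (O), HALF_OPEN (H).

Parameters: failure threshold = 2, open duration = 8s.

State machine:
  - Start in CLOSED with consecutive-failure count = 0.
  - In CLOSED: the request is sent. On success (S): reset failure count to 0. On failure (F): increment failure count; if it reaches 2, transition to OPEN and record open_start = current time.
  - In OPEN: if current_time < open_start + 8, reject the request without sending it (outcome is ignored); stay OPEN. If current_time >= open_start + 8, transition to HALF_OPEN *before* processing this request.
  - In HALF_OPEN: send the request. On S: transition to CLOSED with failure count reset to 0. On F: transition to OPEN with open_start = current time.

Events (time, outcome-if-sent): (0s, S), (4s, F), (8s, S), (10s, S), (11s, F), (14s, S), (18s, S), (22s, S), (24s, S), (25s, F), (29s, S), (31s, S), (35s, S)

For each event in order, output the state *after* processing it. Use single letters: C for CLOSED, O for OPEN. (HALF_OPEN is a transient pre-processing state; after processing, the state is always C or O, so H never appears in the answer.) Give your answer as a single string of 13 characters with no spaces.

Answer: CCCCCCCCCCCCC

Derivation:
State after each event:
  event#1 t=0s outcome=S: state=CLOSED
  event#2 t=4s outcome=F: state=CLOSED
  event#3 t=8s outcome=S: state=CLOSED
  event#4 t=10s outcome=S: state=CLOSED
  event#5 t=11s outcome=F: state=CLOSED
  event#6 t=14s outcome=S: state=CLOSED
  event#7 t=18s outcome=S: state=CLOSED
  event#8 t=22s outcome=S: state=CLOSED
  event#9 t=24s outcome=S: state=CLOSED
  event#10 t=25s outcome=F: state=CLOSED
  event#11 t=29s outcome=S: state=CLOSED
  event#12 t=31s outcome=S: state=CLOSED
  event#13 t=35s outcome=S: state=CLOSED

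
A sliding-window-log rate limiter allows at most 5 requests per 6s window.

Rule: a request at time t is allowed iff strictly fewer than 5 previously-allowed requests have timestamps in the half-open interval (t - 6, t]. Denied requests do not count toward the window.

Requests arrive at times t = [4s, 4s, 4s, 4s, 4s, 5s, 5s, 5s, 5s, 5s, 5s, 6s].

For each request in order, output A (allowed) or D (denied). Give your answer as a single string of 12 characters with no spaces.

Answer: AAAAADDDDDDD

Derivation:
Tracking allowed requests in the window:
  req#1 t=4s: ALLOW
  req#2 t=4s: ALLOW
  req#3 t=4s: ALLOW
  req#4 t=4s: ALLOW
  req#5 t=4s: ALLOW
  req#6 t=5s: DENY
  req#7 t=5s: DENY
  req#8 t=5s: DENY
  req#9 t=5s: DENY
  req#10 t=5s: DENY
  req#11 t=5s: DENY
  req#12 t=6s: DENY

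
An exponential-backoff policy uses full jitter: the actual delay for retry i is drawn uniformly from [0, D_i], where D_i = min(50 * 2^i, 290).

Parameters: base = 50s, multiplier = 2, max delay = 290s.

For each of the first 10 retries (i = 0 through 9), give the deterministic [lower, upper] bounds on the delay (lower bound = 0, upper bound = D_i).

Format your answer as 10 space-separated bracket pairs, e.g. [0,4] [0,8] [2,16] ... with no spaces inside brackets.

Answer: [0,50] [0,100] [0,200] [0,290] [0,290] [0,290] [0,290] [0,290] [0,290] [0,290]

Derivation:
Computing bounds per retry:
  i=0: D_i=min(50*2^0,290)=50, bounds=[0,50]
  i=1: D_i=min(50*2^1,290)=100, bounds=[0,100]
  i=2: D_i=min(50*2^2,290)=200, bounds=[0,200]
  i=3: D_i=min(50*2^3,290)=290, bounds=[0,290]
  i=4: D_i=min(50*2^4,290)=290, bounds=[0,290]
  i=5: D_i=min(50*2^5,290)=290, bounds=[0,290]
  i=6: D_i=min(50*2^6,290)=290, bounds=[0,290]
  i=7: D_i=min(50*2^7,290)=290, bounds=[0,290]
  i=8: D_i=min(50*2^8,290)=290, bounds=[0,290]
  i=9: D_i=min(50*2^9,290)=290, bounds=[0,290]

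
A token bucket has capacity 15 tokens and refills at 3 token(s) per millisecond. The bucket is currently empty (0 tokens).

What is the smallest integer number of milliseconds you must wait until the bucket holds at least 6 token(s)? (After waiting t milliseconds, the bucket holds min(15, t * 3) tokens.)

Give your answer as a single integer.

Answer: 2

Derivation:
Need t * 3 >= 6, so t >= 6/3.
Smallest integer t = ceil(6/3) = 2.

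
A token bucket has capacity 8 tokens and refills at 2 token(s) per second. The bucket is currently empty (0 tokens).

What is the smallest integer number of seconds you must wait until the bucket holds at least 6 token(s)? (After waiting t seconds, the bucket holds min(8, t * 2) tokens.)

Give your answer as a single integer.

Answer: 3

Derivation:
Need t * 2 >= 6, so t >= 6/2.
Smallest integer t = ceil(6/2) = 3.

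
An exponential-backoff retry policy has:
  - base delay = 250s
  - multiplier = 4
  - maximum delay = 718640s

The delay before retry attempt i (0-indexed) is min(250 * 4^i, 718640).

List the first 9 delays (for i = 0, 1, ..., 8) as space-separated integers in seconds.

Computing each delay:
  i=0: min(250*4^0, 718640) = 250
  i=1: min(250*4^1, 718640) = 1000
  i=2: min(250*4^2, 718640) = 4000
  i=3: min(250*4^3, 718640) = 16000
  i=4: min(250*4^4, 718640) = 64000
  i=5: min(250*4^5, 718640) = 256000
  i=6: min(250*4^6, 718640) = 718640
  i=7: min(250*4^7, 718640) = 718640
  i=8: min(250*4^8, 718640) = 718640

Answer: 250 1000 4000 16000 64000 256000 718640 718640 718640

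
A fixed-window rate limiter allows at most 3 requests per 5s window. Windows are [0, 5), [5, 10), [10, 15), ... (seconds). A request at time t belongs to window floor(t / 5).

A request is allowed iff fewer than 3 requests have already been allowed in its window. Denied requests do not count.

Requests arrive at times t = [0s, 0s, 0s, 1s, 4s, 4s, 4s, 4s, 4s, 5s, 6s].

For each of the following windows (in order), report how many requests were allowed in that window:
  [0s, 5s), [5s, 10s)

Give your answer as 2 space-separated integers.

Processing requests:
  req#1 t=0s (window 0): ALLOW
  req#2 t=0s (window 0): ALLOW
  req#3 t=0s (window 0): ALLOW
  req#4 t=1s (window 0): DENY
  req#5 t=4s (window 0): DENY
  req#6 t=4s (window 0): DENY
  req#7 t=4s (window 0): DENY
  req#8 t=4s (window 0): DENY
  req#9 t=4s (window 0): DENY
  req#10 t=5s (window 1): ALLOW
  req#11 t=6s (window 1): ALLOW

Allowed counts by window: 3 2

Answer: 3 2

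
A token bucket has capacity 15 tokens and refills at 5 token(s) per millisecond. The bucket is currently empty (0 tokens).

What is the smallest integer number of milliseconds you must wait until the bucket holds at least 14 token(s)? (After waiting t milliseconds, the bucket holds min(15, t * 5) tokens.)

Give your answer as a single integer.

Need t * 5 >= 14, so t >= 14/5.
Smallest integer t = ceil(14/5) = 3.

Answer: 3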